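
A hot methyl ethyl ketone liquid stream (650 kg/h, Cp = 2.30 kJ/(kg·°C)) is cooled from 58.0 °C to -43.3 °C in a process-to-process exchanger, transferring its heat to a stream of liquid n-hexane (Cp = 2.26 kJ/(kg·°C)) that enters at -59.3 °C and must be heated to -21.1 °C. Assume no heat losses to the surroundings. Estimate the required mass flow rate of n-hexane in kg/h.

ṁ_c = 1750 kg/h

Heat released by hot stream: Q = 650 × 2.30 × (58.0 − -43.3) = 151440 kJ/h
Energy balance on cold side (adiabatic exchanger): Q = ṁ_c·Cp_c·(T_c,out − T_c,in)
ṁ_c = 151440 / [2.26 × (-21.1 − -59.3)] = 1754.2 kg/h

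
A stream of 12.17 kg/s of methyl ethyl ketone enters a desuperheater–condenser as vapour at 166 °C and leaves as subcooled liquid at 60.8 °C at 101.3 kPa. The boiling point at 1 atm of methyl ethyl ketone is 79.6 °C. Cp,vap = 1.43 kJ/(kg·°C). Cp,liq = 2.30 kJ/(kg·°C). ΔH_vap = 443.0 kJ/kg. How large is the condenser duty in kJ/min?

vapour 166→79.6 °C: -123.55 kJ/kg
condensation at 79.6 °C: -443 kJ/kg
liquid 79.6→60.8 °C: -43.24 kJ/kg
Δh = -123.55 + -443 + -43.24 = -609.79 kJ/kg
Q = ṁ·Δh = 12.17 kg/s × -609.79 kJ/kg = -7421.2 kJ/s
|Q| = 7421.2 kW = 445270 kJ/min

Q_c = 445000 kJ/min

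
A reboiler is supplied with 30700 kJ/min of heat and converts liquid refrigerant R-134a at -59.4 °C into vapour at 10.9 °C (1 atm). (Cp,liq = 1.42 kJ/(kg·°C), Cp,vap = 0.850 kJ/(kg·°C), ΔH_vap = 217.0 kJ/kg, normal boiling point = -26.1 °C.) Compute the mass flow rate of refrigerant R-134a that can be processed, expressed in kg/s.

ṁ = 1.73 kg/s

Δh = 1.42×(-26.1−-59.4) + 217.0 + 0.850×(10.9−-26.1) = 295.74 kJ/kg
Q = 30700 kJ/min = 511.67 kJ/s = 511.67 kJ/s
ṁ = Q/Δh = 511.67 / 295.74 = 1.7301 kg/s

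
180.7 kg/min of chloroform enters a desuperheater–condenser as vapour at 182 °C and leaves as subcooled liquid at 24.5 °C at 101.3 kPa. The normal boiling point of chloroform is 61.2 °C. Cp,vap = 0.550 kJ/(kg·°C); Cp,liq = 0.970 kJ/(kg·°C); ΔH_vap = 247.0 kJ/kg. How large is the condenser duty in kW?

Q_c = 1050 kW

vapour 182→61.2 °C: -66.44 kJ/kg
condensation at 61.2 °C: -247 kJ/kg
liquid 61.2→24.5 °C: -35.599 kJ/kg
Δh = -66.44 + -247 + -35.599 = -349.04 kJ/kg
Q = ṁ·Δh = 180.7 kg/min × -349.04 kJ/kg = -63071 kJ/min
|Q| = 1051.2 kW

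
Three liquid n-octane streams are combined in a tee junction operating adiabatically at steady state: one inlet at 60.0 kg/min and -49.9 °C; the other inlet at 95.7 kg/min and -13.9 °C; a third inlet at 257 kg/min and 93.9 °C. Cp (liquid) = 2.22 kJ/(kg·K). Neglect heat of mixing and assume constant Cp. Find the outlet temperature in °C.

Energy balance with Q = 0: Σ ṁᵢCp,ᵢ(T_out − Tᵢ) = 0
Σ ṁᵢCp,ᵢTᵢ = 60.0×2.22×-49.9 + 95.7×2.22×-13.9 + 257×2.22×93.9 = 43974
Σ ṁᵢCp,ᵢ = 60.0×2.22 + 95.7×2.22 + 257×2.22 = 916.19
T_out = 43974 / 916.19 = 47.996 °C

T_out = 48.0 °C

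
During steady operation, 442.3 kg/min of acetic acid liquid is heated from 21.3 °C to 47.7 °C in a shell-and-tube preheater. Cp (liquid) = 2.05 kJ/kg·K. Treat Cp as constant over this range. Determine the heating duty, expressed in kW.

Q = ṁ·Cp·ΔT = 442.3 × 2.05 × (47.7 − 21.3) = 23937 kJ/min
Converting: 23937 / 60 s = 398.95 kW

Q = 399 kW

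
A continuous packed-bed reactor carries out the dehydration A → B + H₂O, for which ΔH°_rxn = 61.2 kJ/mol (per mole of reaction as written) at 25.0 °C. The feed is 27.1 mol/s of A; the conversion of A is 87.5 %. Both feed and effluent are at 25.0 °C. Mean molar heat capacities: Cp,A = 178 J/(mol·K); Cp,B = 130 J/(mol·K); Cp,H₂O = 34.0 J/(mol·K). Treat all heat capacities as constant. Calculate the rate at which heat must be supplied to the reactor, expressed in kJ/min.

Q_in = 87100 kJ/min

Extent of reaction ξ = 0.875 × 27.1 = 23.713 mol/s
Reaction term: ξ·ΔH°_rxn = 23.713 × 61.2 = 1451.2 kJ/s
Q = ΔH = 1451.2 kJ/s = 1451.2 kW
Heat supplied = 87072 kJ/min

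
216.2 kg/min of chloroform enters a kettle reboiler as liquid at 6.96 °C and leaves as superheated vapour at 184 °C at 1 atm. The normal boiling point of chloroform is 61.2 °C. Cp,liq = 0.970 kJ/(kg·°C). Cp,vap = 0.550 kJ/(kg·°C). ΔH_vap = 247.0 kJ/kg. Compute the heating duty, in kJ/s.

liquid 6.96→61.2 °C: 52.613 kJ/kg
vaporisation at 61.2 °C: 247 kJ/kg
vapour 61.2→184 °C: 67.54 kJ/kg
Δh = 52.613 + 247 + 67.54 = 367.15 kJ/kg
Q = ṁ·Δh = 216.2 kg/min × 367.15 kJ/kg = 79378 kJ/min
|Q| = 1323 kW

Q = 1320 kJ/s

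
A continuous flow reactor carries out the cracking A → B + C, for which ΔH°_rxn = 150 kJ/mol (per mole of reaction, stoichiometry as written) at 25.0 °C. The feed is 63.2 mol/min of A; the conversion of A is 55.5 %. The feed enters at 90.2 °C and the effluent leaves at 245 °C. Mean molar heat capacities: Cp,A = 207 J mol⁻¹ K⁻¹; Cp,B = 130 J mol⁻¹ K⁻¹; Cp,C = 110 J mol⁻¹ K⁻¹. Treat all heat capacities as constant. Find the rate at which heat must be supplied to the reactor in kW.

Extent of reaction ξ = 0.555 × 63.2 = 35.076 mol/min
Reaction term: ξ·ΔH°_rxn = 35.076 × 150 = 5261.4 kJ/min
Sensible, feed 90.2→25 °C: -852.97 kJ/min
Outlet flows (mol/min): A 28.124, B 35.076, C 35.076
Sensible, products 25→245 °C: 3132.8 kJ/min
Q = ΔH = 7541.2 kJ/min = 125.69 kW
Heat supplied = 125.69 kW

Q_in = 126 kW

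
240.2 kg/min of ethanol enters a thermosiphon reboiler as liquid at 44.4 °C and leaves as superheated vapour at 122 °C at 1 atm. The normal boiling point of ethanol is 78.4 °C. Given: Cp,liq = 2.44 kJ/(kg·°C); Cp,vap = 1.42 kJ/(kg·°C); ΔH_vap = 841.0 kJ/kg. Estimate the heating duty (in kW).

liquid 44.4→78.4 °C: 82.96 kJ/kg
vaporisation at 78.4 °C: 841 kJ/kg
vapour 78.4→122 °C: 61.912 kJ/kg
Δh = 82.96 + 841 + 61.912 = 985.87 kJ/kg
Q = ṁ·Δh = 240.2 kg/min × 985.87 kJ/kg = 236810 kJ/min
|Q| = 3946.8 kW

Q = 3950 kW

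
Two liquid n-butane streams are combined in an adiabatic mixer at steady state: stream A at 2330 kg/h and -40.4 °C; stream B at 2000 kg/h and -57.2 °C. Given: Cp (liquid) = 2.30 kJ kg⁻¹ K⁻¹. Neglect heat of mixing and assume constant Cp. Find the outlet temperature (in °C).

T_out = -48.2 °C

No heat crosses the boundary, so H_out = H_in.
T_out = Σ ṁᵢCp,ᵢTᵢ / Σ ṁᵢCp,ᵢ
      = -479620 / 9959 = -48.16 °C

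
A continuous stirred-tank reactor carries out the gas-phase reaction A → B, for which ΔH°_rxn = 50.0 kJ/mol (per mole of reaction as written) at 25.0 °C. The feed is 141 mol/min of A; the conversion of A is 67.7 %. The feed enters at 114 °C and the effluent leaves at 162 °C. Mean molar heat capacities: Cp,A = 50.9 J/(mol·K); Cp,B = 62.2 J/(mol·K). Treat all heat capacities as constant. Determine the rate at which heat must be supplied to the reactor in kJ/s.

Q_in = 87.8 kJ/s

Extent of reaction ξ = 0.677 × 141 = 95.457 mol/min
Reaction term: ξ·ΔH°_rxn = 95.457 × 50.0 = 4772.9 kJ/min
Sensible, feed 114→25 °C: -638.74 kJ/min
Outlet flows (mol/min): A 45.543, B 95.457
Sensible, products 25→162 °C: 1131 kJ/min
Q = ΔH = 5265.1 kJ/min = 87.752 kW
Heat supplied = 87.752 kJ/s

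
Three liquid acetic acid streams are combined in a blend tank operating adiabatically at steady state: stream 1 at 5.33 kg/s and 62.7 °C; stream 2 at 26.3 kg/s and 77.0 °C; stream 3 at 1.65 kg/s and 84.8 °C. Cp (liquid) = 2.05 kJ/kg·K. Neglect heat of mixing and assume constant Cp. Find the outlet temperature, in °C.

T_out = 75.1 °C

Energy balance with Q = 0: Σ ṁᵢCp,ᵢ(T_out − Tᵢ) = 0
T_out = Σ ṁᵢCp,ᵢTᵢ / Σ ṁᵢCp,ᵢ
      = 5123.4 / 68.224 = 75.096 °C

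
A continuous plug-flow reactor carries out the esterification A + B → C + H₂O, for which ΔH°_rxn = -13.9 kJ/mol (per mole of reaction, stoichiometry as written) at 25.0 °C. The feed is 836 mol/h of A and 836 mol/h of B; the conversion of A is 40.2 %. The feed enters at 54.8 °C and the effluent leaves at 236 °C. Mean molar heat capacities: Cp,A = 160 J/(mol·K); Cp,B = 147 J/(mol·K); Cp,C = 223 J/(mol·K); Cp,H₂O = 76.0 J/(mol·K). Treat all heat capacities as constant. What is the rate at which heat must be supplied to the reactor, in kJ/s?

Q_in = 11.5 kJ/s

Extent of reaction ξ = 0.402 × 836 = 336.07 mol/h
Reaction term: ξ·ΔH°_rxn = 336.07 × -13.9 = -4671.4 kJ/h
Sensible, feed 54.8→25 °C: -7648.2 kJ/h
Outlet flows (mol/h): A 499.93, B 499.93, C 336.07, H₂O 336.07
Sensible, products 25→236 °C: 53586 kJ/h
Q = ΔH = 41267 kJ/h = 11.463 kW
Heat supplied = 11.463 kJ/s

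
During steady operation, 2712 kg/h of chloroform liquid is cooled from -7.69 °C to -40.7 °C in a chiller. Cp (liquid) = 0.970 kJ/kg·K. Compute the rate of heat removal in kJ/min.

Q_c = 1450 kJ/min

Q = ṁ·Cp·ΔT = 2712 × 0.970 × (-40.7 − -7.69) = -86837 kJ/h
Converting: 86837 / 3600 s = 24.122 kW
Cooling duty = 1447.3 kJ/min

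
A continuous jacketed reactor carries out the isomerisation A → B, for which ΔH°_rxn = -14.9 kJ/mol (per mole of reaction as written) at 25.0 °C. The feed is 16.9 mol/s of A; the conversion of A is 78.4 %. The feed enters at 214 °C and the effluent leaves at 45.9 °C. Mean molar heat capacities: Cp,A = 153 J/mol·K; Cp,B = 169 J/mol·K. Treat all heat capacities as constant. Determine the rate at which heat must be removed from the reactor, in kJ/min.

Q_out = 37700 kJ/min

Extent of reaction ξ = 0.784 × 16.9 = 13.25 mol/s
Reaction term: ξ·ΔH°_rxn = 13.25 × -14.9 = -197.42 kJ/s
Sensible, feed 214→25 °C: -488.7 kJ/s
Outlet flows (mol/s): A 3.6504, B 13.25
Sensible, products 25→45.9 °C: 58.472 kJ/s
Q = ΔH = -627.64 kJ/s = -627.64 kW
Heat removed = 37659 kJ/min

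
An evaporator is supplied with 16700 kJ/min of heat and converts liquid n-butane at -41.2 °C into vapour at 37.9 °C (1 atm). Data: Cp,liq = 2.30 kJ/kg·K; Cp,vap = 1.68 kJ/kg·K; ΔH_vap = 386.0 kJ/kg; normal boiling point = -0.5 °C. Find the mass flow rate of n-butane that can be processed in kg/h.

Δh = 2.30×(-0.5−-41.2) + 386.0 + 1.68×(37.9−-0.5) = 544.12 kJ/kg
Q = 16700 kJ/min = 278.33 kJ/s = 1.002e+06 kJ/h
ṁ = Q/Δh = 1.002e+06 / 544.12 = 1841.5 kg/h

ṁ = 1840 kg/h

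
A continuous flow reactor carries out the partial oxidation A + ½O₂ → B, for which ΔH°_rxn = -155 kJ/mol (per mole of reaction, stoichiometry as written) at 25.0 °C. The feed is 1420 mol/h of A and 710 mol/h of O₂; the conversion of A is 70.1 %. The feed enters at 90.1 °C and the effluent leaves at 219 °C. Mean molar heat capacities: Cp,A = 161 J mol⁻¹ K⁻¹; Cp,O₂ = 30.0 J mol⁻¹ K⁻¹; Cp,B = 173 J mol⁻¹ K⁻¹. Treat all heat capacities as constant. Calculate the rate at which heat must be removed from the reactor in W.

Q_out = 34100 W

Extent of reaction ξ = 0.701 × 1420 = 995.42 mol/h
Reaction term: ξ·ΔH°_rxn = 995.42 × -155 = -154290 kJ/h
Sensible, feed 90.1→25 °C: -16270 kJ/h
Outlet flows (mol/h): A 424.58, O₂ 212.29, B 995.42
Sensible, products 25→219 °C: 47905 kJ/h
Q = ΔH = -122650 kJ/h = -34.071 kW
Heat removed = 34071 W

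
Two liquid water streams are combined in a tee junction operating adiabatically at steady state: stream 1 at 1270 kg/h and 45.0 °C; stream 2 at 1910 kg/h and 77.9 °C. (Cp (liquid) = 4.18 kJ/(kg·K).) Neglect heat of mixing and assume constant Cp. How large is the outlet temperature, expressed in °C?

T_out = 64.8 °C

Adiabatic, steady state ⇒ Σ ṁᵢCp,ᵢ(T_out − Tᵢ) = 0
Σ ṁᵢCp,ᵢTᵢ = 1270×4.18×45.0 + 1910×4.18×77.9 = 860830
Σ ṁᵢCp,ᵢ = 1270×4.18 + 1910×4.18 = 13292
T_out = 860830 / 13292 = 64.761 °C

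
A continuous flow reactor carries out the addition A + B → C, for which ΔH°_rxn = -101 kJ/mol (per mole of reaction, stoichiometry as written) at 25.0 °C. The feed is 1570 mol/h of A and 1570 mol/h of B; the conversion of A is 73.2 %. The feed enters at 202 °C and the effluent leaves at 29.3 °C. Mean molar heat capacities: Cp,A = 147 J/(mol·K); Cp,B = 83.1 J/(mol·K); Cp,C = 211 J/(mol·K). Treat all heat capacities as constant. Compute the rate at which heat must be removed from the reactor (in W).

Q_out = 49600 W

Extent of reaction ξ = 0.732 × 1570 = 1149.2 mol/h
Reaction term: ξ·ΔH°_rxn = 1149.2 × -101 = -116070 kJ/h
Sensible, feed 202→25 °C: -63942 kJ/h
Outlet flows (mol/h): A 420.76, B 420.76, C 1149.2
Sensible, products 25→29.3 °C: 1459 kJ/h
Q = ΔH = -178560 kJ/h = -49.599 kW
Heat removed = 49599 W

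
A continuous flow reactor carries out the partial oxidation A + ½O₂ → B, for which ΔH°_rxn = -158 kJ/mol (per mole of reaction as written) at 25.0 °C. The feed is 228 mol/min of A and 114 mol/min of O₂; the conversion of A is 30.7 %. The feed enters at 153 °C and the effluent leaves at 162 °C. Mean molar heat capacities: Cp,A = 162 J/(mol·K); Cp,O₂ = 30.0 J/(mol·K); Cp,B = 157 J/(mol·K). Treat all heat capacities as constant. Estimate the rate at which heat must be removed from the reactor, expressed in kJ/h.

Q_out = 653000 kJ/h

Extent of reaction ξ = 0.307 × 228 = 69.996 mol/min
Reaction term: ξ·ΔH°_rxn = 69.996 × -158 = -11059 kJ/min
Sensible, feed 153→25 °C: -5165.6 kJ/min
Outlet flows (mol/min): A 158, O₂ 79.002, B 69.996
Sensible, products 25→162 °C: 5337 kJ/min
Q = ΔH = -10888 kJ/min = -181.47 kW
Heat removed = 653280 kJ/h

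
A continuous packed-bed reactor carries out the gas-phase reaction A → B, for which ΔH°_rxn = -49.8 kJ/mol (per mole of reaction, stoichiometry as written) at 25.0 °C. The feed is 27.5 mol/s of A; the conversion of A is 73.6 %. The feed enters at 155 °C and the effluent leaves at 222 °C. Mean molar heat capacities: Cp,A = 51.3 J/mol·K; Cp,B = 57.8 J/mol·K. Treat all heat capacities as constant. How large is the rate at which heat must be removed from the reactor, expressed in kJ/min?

Q_out = 53300 kJ/min

Extent of reaction ξ = 0.736 × 27.5 = 20.24 mol/s
Reaction term: ξ·ΔH°_rxn = 20.24 × -49.8 = -1008 kJ/s
Sensible, feed 155→25 °C: -183.4 kJ/s
Outlet flows (mol/s): A 7.26, B 20.24
Sensible, products 25→222 °C: 303.84 kJ/s
Q = ΔH = -887.51 kJ/s = -887.51 kW
Heat removed = 53251 kJ/min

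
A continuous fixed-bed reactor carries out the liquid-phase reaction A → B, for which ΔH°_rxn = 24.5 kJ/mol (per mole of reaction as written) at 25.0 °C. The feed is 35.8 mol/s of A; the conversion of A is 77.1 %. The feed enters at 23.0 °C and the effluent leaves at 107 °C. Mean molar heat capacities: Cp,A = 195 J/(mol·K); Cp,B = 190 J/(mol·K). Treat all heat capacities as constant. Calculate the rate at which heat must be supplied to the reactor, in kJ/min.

Extent of reaction ξ = 0.771 × 35.8 = 27.602 mol/s
Reaction term: ξ·ΔH°_rxn = 27.602 × 24.5 = 676.24 kJ/s
Sensible, feed 23.0→25 °C: 13.962 kJ/s
Outlet flows (mol/s): A 8.1982, B 27.602
Sensible, products 25→107 °C: 561.13 kJ/s
Q = ΔH = 1251.3 kJ/s = 1251.3 kW
Heat supplied = 75080 kJ/min

Q_in = 75100 kJ/min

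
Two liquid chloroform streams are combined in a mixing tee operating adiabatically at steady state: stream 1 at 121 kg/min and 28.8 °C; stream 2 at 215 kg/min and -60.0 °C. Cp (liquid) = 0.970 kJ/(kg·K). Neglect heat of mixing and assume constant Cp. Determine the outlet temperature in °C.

T_out = -28.0 °C

Adiabatic, steady state ⇒ Σ ṁᵢCp,ᵢ(T_out − Tᵢ) = 0
T_out = Σ ṁᵢCp,ᵢTᵢ / Σ ṁᵢCp,ᵢ
      = -9132.7 / 325.92 = -28.021 °C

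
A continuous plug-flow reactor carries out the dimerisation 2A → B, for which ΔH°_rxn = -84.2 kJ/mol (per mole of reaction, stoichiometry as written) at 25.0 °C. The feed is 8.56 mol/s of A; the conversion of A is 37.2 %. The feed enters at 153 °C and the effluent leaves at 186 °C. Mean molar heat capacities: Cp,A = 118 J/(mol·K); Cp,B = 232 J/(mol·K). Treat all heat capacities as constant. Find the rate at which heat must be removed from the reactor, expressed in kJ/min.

Q_out = 6110 kJ/min

Extent of reaction ξ = 0.372 × 8.56 / 2 = 1.5922 mol/s
Reaction term: ξ·ΔH°_rxn = 1.5922 × -84.2 = -134.06 kJ/s
Sensible, feed 153→25 °C: -129.29 kJ/s
Outlet flows (mol/s): A 5.3757, B 1.5922
Sensible, products 25→186 °C: 161.6 kJ/s
Q = ΔH = -101.75 kJ/s = -101.75 kW
Heat removed = 6105.2 kJ/min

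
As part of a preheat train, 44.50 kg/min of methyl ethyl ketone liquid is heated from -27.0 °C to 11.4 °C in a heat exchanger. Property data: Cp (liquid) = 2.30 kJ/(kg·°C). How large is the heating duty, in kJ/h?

Q = ṁ·Cp·ΔT = 44.50 × 2.30 × (11.4 − -27.0) = 3930.2 kJ/min
Converting: 3930.2 / 60 s = 65.504 kW
Heating duty = 235810 kJ/h

Q = 236000 kJ/h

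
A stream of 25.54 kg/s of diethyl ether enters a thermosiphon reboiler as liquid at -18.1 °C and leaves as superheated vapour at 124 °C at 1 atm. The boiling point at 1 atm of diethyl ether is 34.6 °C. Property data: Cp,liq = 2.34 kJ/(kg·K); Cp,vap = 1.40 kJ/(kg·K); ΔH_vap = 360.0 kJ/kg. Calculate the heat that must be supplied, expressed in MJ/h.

liquid -18.1→34.6 °C: 123.32 kJ/kg
vaporisation at 34.6 °C: 360 kJ/kg
vapour 34.6→124 °C: 125.16 kJ/kg
Δh = 123.32 + 360 + 125.16 = 608.48 kJ/kg
Q = ṁ·Δh = 25.54 kg/s × 608.48 kJ/kg = 15541 kJ/s
|Q| = 15541 kW = 55946 MJ/h

Q = 55900 MJ/h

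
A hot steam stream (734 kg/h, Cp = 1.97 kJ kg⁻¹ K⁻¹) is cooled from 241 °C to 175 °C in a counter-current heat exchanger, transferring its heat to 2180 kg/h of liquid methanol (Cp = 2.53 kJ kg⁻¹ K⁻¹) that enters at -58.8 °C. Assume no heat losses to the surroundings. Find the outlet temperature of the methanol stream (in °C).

T_c,out = -41.5 °C

Heat released by hot stream: Q = 734 × 1.97 × (241 − 175) = 95435 kJ/h
Energy balance on cold side (adiabatic exchanger): Q = ṁ_c·Cp_c·(T_c,out − T_c,in)
T_c,out = -58.8 + 95435/(2180 × 2.53) = -41.497 °C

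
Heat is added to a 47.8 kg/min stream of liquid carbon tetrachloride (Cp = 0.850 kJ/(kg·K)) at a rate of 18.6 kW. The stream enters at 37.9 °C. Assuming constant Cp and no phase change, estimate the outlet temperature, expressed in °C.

Q = 18.6 kW = 1116 kJ/min
ΔT = Q/(ṁ·Cp) = 1116/(47.8×0.850) = 27.467 K
T_out = 37.9 + 27.467 = 65.367 °C

T_out = 65.4 °C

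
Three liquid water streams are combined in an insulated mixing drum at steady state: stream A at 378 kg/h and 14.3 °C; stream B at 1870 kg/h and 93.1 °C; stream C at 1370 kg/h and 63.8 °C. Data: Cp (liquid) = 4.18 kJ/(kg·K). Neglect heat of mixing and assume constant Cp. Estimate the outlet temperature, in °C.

T_out = 73.8 °C

Energy balance with Q = 0: Σ ṁᵢCp,ᵢ(T_out − Tᵢ) = 0
Σ ṁᵢCp,ᵢTᵢ = 378×4.18×14.3 + 1870×4.18×93.1 + 1370×4.18×63.8 = 1.1157e+06
Σ ṁᵢCp,ᵢ = 378×4.18 + 1870×4.18 + 1370×4.18 = 15123
T_out = 1.1157e+06 / 15123 = 73.772 °C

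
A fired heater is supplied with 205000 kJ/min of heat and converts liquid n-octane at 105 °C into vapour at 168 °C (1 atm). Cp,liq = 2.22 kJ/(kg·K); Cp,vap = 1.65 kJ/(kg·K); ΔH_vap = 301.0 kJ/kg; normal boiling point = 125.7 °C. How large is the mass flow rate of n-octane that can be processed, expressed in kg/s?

ṁ = 8.20 kg/s

Δh = 2.22×(125.7−105) + 301.0 + 1.65×(168−125.7) = 416.75 kJ/kg
Q = 205000 kJ/min = 3416.7 kJ/s = 3416.7 kJ/s
ṁ = Q/Δh = 3416.7 / 416.75 = 8.1984 kg/s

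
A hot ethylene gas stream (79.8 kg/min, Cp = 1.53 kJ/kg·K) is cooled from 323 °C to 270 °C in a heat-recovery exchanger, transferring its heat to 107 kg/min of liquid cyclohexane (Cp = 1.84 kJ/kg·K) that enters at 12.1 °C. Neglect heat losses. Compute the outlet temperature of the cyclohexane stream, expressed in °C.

T_c,out = 45.0 °C

Heat released by hot stream: Q = 79.8 × 1.53 × (323 − 270) = 6471 kJ/min
Energy balance on cold side (adiabatic exchanger): Q = ṁ_c·Cp_c·(T_c,out − T_c,in)
T_c,out = 12.1 + 6471/(107 × 1.84) = 44.968 °C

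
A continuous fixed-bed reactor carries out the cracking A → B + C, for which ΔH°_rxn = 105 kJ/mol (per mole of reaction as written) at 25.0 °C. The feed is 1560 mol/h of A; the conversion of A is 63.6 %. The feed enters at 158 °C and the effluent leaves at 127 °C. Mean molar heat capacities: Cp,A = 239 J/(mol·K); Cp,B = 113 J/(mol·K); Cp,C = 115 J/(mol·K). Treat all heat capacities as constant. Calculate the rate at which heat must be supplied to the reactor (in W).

Q_in = 25400 W

Extent of reaction ξ = 0.636 × 1560 = 992.16 mol/h
Reaction term: ξ·ΔH°_rxn = 992.16 × 105 = 104180 kJ/h
Sensible, feed 158→25 °C: -49588 kJ/h
Outlet flows (mol/h): A 567.84, B 992.16, C 992.16
Sensible, products 25→127 °C: 36916 kJ/h
Q = ΔH = 91506 kJ/h = 25.418 kW
Heat supplied = 25418 W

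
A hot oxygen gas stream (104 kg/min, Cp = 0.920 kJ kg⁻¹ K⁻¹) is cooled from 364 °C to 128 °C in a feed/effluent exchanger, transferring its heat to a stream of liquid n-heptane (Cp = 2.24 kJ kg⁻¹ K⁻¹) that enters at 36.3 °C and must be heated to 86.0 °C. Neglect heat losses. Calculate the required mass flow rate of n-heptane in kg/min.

ṁ_c = 203 kg/min

Heat released by hot stream: Q = 104 × 0.920 × (364 − 128) = 22580 kJ/min
Energy balance on cold side (adiabatic exchanger): Q = ṁ_c·Cp_c·(T_c,out − T_c,in)
ṁ_c = 22580 / [2.24 × (86.0 − 36.3)] = 202.83 kg/min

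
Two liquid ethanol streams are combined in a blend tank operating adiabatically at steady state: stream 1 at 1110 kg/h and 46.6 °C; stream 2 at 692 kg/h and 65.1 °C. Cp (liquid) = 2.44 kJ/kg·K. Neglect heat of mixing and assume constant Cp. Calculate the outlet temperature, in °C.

Adiabatic, steady state ⇒ Σ ṁᵢCp,ᵢ(T_out − Tᵢ) = 0
Σ ṁᵢCp,ᵢTᵢ = 1110×2.44×46.6 + 692×2.44×65.1 = 236130
Σ ṁᵢCp,ᵢ = 1110×2.44 + 692×2.44 = 4396.9
T_out = 236130 / 4396.9 = 53.704 °C

T_out = 53.7 °C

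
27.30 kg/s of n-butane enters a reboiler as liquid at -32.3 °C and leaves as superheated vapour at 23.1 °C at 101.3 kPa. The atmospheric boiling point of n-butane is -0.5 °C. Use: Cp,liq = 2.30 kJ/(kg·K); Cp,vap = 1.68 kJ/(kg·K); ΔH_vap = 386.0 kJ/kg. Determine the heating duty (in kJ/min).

liquid -32.3→-0.5 °C: 73.14 kJ/kg
vaporisation at -0.5 °C: 386 kJ/kg
vapour -0.5→23.1 °C: 39.648 kJ/kg
Δh = 73.14 + 386 + 39.648 = 498.79 kJ/kg
Q = ṁ·Δh = 27.30 kg/s × 498.79 kJ/kg = 13617 kJ/s
|Q| = 13617 kW = 817010 kJ/min

Q = 817000 kJ/min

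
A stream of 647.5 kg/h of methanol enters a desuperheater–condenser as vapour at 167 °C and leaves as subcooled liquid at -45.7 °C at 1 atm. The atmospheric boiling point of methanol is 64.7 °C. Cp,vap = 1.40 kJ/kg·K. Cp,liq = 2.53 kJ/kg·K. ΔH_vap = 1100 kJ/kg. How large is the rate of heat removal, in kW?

vapour 167→64.7 °C: -143.22 kJ/kg
condensation at 64.7 °C: -1100 kJ/kg
liquid 64.7→-45.7 °C: -279.31 kJ/kg
Δh = -143.22 + -1100 + -279.31 = -1522.5 kJ/kg
Q = ṁ·Δh = 647.5 kg/h × -1522.5 kJ/kg = -985840 kJ/h
|Q| = 273.84 kW

Q_c = 274 kW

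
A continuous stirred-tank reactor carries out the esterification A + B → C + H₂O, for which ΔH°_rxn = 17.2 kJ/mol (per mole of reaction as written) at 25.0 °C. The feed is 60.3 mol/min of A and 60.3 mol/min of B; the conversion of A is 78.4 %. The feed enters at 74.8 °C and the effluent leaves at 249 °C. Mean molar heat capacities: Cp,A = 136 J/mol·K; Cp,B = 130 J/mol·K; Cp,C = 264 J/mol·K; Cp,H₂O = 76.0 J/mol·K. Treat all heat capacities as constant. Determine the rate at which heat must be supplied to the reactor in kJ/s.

Extent of reaction ξ = 0.784 × 60.3 = 47.275 mol/min
Reaction term: ξ·ΔH°_rxn = 47.275 × 17.2 = 813.13 kJ/min
Sensible, feed 74.8→25 °C: -798.78 kJ/min
Outlet flows (mol/min): A 13.025, B 13.025, C 47.275, H₂O 47.275
Sensible, products 25→249 °C: 4376.5 kJ/min
Q = ΔH = 4390.9 kJ/min = 73.182 kW
Heat supplied = 73.182 kJ/s

Q_in = 73.2 kJ/s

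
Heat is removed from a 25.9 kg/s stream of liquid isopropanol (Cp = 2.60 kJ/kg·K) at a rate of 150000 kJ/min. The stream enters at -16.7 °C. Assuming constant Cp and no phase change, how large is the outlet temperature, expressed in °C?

Q = 150000 kJ/min = 2500 kJ/s
ΔT = Q/(ṁ·Cp) = 2500/(25.9×2.60) = 37.125 K
T_out = -16.7 − 37.125 = -53.825 °C

T_out = -53.8 °C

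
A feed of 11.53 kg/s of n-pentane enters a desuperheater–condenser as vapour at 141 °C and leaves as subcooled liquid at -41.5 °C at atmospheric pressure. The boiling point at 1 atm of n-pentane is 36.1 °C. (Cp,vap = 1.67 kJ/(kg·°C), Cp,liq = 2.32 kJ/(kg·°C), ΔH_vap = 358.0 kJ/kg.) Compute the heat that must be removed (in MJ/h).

vapour 141→36.1 °C: -175.18 kJ/kg
condensation at 36.1 °C: -358 kJ/kg
liquid 36.1→-41.5 °C: -180.03 kJ/kg
Δh = -175.18 + -358 + -180.03 = -713.21 kJ/kg
Q = ṁ·Δh = 11.53 kg/s × -713.21 kJ/kg = -8223.4 kJ/s
|Q| = 8223.4 kW = 29604 MJ/h

Q_c = 29600 MJ/h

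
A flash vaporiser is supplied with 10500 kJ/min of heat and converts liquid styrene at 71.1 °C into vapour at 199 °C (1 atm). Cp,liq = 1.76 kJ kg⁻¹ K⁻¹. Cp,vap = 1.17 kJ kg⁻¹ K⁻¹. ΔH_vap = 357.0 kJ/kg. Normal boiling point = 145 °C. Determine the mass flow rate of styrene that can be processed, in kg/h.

ṁ = 1140 kg/h

Δh = 1.76×(145−71.1) + 357.0 + 1.17×(199−145) = 550.24 kJ/kg
Q = 10500 kJ/min = 175 kJ/s = 630000 kJ/h
ṁ = Q/Δh = 630000 / 550.24 = 1144.9 kg/h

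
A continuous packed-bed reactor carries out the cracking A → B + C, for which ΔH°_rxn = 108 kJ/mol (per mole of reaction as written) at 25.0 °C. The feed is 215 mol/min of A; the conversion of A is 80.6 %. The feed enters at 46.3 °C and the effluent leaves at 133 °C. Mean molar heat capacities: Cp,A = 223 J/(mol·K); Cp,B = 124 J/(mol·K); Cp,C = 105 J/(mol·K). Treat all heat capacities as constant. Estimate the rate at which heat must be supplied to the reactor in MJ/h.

Extent of reaction ξ = 0.806 × 215 = 173.29 mol/min
Reaction term: ξ·ΔH°_rxn = 173.29 × 108 = 18715 kJ/min
Sensible, feed 46.3→25 °C: -1021.2 kJ/min
Outlet flows (mol/min): A 41.71, B 173.29, C 173.29
Sensible, products 25→133 °C: 5290.4 kJ/min
Q = ΔH = 22984 kJ/min = 383.07 kW
Heat supplied = 1379.1 MJ/h

Q_in = 1380 MJ/h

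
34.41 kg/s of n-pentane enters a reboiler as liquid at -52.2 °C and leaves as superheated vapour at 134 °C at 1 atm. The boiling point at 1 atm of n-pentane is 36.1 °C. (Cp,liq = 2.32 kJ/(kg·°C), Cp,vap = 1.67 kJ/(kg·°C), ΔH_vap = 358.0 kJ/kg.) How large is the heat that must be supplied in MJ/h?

liquid -52.2→36.1 °C: 204.86 kJ/kg
vaporisation at 36.1 °C: 358 kJ/kg
vapour 36.1→134 °C: 163.49 kJ/kg
Δh = 204.86 + 358 + 163.49 = 726.35 kJ/kg
Q = ṁ·Δh = 34.41 kg/s × 726.35 kJ/kg = 24994 kJ/s
|Q| = 24994 kW = 89977 MJ/h

Q = 90000 MJ/h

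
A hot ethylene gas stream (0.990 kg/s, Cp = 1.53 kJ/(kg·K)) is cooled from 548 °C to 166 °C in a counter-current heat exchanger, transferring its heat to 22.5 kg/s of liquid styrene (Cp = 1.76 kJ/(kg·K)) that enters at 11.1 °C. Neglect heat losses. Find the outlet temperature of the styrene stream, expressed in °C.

T_c,out = 25.7 °C

Heat released by hot stream: Q = 0.990 × 1.53 × (548 − 166) = 578.62 kJ/s
Energy balance on cold side (adiabatic exchanger): Q = ṁ_c·Cp_c·(T_c,out − T_c,in)
T_c,out = 11.1 + 578.62/(22.5 × 1.76) = 25.712 °C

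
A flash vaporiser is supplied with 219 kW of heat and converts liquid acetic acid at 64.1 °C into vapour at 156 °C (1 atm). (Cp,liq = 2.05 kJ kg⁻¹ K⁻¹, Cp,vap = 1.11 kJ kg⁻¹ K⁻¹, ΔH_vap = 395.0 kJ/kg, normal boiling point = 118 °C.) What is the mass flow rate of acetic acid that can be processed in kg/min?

Δh = 2.05×(118−64.1) + 395.0 + 1.11×(156−118) = 547.67 kJ/kg
Q = 219 kW = 219 kJ/s = 13140 kJ/min
ṁ = Q/Δh = 13140 / 547.67 = 23.992 kg/min

ṁ = 24.0 kg/min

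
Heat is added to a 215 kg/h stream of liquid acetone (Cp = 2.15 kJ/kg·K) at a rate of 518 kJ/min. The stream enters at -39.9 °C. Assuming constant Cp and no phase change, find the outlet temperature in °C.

T_out = 27.3 °C

Q = 518 kJ/min = 31080 kJ/h
ΔT = Q/(ṁ·Cp) = 31080/(215×2.15) = 67.236 K
T_out = -39.9 + 67.236 = 27.336 °C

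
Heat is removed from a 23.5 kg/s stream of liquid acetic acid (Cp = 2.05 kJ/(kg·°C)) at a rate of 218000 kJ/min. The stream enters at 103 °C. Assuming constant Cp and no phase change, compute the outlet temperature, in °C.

T_out = 27.6 °C

Q = 218000 kJ/min = 3633.3 kJ/s
ΔT = Q/(ṁ·Cp) = 3633.3/(23.5×2.05) = 75.419 K
T_out = 103 − 75.419 = 27.581 °C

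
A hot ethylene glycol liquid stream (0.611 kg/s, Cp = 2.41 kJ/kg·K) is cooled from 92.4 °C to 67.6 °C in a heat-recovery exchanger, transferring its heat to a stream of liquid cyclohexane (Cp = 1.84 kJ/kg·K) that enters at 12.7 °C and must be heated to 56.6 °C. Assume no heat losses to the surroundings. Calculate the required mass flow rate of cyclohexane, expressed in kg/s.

ṁ_c = 0.452 kg/s

Heat released by hot stream: Q = 0.611 × 2.41 × (92.4 − 67.6) = 36.518 kJ/s
Energy balance on cold side (adiabatic exchanger): Q = ṁ_c·Cp_c·(T_c,out − T_c,in)
ṁ_c = 36.518 / [1.84 × (56.6 − 12.7)] = 0.45209 kg/s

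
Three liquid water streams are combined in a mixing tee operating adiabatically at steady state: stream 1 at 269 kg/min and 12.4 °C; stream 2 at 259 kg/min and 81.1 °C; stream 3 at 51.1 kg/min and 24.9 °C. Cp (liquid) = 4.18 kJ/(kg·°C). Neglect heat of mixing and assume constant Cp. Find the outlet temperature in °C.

No heat crosses the boundary, so H_out = H_in.
T_out = Σ ṁᵢCp,ᵢTᵢ / Σ ṁᵢCp,ᵢ
      = 107060 / 2420.6 = 44.229 °C

T_out = 44.2 °C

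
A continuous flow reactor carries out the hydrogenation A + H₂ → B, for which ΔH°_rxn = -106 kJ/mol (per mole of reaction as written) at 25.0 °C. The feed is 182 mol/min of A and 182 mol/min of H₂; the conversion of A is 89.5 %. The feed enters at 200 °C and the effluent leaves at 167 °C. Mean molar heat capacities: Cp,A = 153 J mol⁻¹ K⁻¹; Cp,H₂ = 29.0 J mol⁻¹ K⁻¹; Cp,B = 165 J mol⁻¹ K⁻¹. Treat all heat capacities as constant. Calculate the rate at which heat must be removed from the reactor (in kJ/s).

Extent of reaction ξ = 0.895 × 182 = 162.89 mol/min
Reaction term: ξ·ΔH°_rxn = 162.89 × -106 = -17266 kJ/min
Sensible, feed 200→25 °C: -5796.7 kJ/min
Outlet flows (mol/min): A 19.11, H₂ 19.11, B 162.89
Sensible, products 25→167 °C: 4310.4 kJ/min
Q = ΔH = -18753 kJ/min = -312.54 kW
Heat removed = 312.54 kJ/s

Q_out = 313 kJ/s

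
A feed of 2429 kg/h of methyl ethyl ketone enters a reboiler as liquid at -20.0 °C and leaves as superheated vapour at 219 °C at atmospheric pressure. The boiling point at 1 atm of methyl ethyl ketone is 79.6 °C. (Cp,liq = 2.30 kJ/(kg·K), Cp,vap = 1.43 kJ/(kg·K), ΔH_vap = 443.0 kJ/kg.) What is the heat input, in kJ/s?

Q = 588 kJ/s

liquid -20.0→79.6 °C: 229.08 kJ/kg
vaporisation at 79.6 °C: 443 kJ/kg
vapour 79.6→219 °C: 199.34 kJ/kg
Δh = 229.08 + 443 + 199.34 = 871.42 kJ/kg
Q = ṁ·Δh = 2429 kg/h × 871.42 kJ/kg = 2.1167e+06 kJ/h
|Q| = 587.97 kW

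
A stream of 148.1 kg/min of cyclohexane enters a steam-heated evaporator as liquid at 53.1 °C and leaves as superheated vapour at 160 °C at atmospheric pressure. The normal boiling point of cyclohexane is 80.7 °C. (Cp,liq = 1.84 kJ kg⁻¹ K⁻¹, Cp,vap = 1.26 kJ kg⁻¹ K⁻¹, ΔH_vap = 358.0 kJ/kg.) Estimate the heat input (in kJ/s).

Q = 1260 kJ/s

liquid 53.1→80.7 °C: 50.784 kJ/kg
vaporisation at 80.7 °C: 358 kJ/kg
vapour 80.7→160 °C: 99.918 kJ/kg
Δh = 50.784 + 358 + 99.918 = 508.7 kJ/kg
Q = ṁ·Δh = 148.1 kg/min × 508.7 kJ/kg = 75339 kJ/min
|Q| = 1255.6 kW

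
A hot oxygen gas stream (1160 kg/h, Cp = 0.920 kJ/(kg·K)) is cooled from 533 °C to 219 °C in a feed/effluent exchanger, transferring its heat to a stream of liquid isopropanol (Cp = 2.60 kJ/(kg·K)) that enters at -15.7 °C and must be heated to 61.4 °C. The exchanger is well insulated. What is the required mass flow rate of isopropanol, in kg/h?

Heat released by hot stream: Q = 1160 × 0.920 × (533 − 219) = 335100 kJ/h
Energy balance on cold side (adiabatic exchanger): Q = ṁ_c·Cp_c·(T_c,out − T_c,in)
ṁ_c = 335100 / [2.60 × (61.4 − -15.7)] = 1671.7 kg/h

ṁ_c = 1670 kg/h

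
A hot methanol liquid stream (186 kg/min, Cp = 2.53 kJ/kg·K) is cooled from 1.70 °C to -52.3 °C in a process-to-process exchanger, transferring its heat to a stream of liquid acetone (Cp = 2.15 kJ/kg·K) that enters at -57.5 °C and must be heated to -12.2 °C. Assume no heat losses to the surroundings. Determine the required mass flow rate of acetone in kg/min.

ṁ_c = 261 kg/min

Heat released by hot stream: Q = 186 × 2.53 × (1.70 − -52.3) = 25411 kJ/min
Energy balance on cold side (adiabatic exchanger): Q = ṁ_c·Cp_c·(T_c,out − T_c,in)
ṁ_c = 25411 / [2.15 × (-12.2 − -57.5)] = 260.91 kg/min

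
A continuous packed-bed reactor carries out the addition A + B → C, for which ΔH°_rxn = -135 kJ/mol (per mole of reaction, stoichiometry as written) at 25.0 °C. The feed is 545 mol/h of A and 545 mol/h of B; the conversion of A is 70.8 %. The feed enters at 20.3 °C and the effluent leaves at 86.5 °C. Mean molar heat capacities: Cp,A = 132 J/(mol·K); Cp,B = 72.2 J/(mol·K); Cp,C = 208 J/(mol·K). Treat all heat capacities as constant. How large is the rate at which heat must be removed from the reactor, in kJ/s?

Q_out = 12.4 kJ/s

Extent of reaction ξ = 0.708 × 545 = 385.86 mol/h
Reaction term: ξ·ΔH°_rxn = 385.86 × -135 = -52091 kJ/h
Sensible, feed 20.3→25 °C: 523.06 kJ/h
Outlet flows (mol/h): A 159.14, B 159.14, C 385.86
Sensible, products 25→86.5 °C: 6934.4 kJ/h
Q = ΔH = -44634 kJ/h = -12.398 kW
Heat removed = 12.398 kJ/s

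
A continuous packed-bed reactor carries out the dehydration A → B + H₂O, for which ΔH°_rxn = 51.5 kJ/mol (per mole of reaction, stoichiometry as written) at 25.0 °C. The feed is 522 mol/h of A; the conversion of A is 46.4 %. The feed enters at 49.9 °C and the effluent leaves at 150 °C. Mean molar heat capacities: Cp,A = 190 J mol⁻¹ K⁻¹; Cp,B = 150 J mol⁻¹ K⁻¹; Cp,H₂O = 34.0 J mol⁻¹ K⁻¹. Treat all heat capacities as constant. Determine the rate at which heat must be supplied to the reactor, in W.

Q_in = 6170 W

Extent of reaction ξ = 0.464 × 522 = 242.21 mol/h
Reaction term: ξ·ΔH°_rxn = 242.21 × 51.5 = 12474 kJ/h
Sensible, feed 49.9→25 °C: -2469.6 kJ/h
Outlet flows (mol/h): A 279.79, B 242.21, H₂O 242.21
Sensible, products 25→150 °C: 12216 kJ/h
Q = ΔH = 22220 kJ/h = 6.1722 kW
Heat supplied = 6172.2 W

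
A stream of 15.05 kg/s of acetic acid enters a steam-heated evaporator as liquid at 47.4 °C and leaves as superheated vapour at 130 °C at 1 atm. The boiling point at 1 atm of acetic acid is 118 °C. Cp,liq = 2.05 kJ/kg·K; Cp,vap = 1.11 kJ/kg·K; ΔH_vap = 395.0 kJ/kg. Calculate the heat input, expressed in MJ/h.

Q = 30000 MJ/h

liquid 47.4→118 °C: 144.73 kJ/kg
vaporisation at 118 °C: 395 kJ/kg
vapour 118→130 °C: 13.32 kJ/kg
Δh = 144.73 + 395 + 13.32 = 553.05 kJ/kg
Q = ṁ·Δh = 15.05 kg/s × 553.05 kJ/kg = 8323.4 kJ/s
|Q| = 8323.4 kW = 29964 MJ/h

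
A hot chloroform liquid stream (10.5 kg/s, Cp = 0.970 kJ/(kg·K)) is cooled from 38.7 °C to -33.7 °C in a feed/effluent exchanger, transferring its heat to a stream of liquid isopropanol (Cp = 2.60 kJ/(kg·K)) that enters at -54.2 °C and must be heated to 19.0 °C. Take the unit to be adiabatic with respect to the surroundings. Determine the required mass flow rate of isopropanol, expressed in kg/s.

Heat released by hot stream: Q = 10.5 × 0.970 × (38.7 − -33.7) = 737.39 kJ/s
Energy balance on cold side (adiabatic exchanger): Q = ṁ_c·Cp_c·(T_c,out − T_c,in)
ṁ_c = 737.39 / [2.60 × (19.0 − -54.2)] = 3.8745 kg/s

ṁ_c = 3.87 kg/s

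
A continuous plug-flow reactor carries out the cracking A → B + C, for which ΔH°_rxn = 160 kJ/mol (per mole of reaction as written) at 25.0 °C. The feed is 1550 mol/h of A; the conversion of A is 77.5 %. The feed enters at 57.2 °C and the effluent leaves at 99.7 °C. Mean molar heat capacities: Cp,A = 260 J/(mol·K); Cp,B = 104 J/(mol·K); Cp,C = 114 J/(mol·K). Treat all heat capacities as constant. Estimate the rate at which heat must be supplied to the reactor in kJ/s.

Q_in = 57.1 kJ/s

Extent of reaction ξ = 0.775 × 1550 = 1201.2 mol/h
Reaction term: ξ·ΔH°_rxn = 1201.2 × 160 = 192200 kJ/h
Sensible, feed 57.2→25 °C: -12977 kJ/h
Outlet flows (mol/h): A 348.75, B 1201.2, C 1201.2
Sensible, products 25→99.7 °C: 26335 kJ/h
Q = ΔH = 205560 kJ/h = 57.1 kW
Heat supplied = 57.1 kJ/s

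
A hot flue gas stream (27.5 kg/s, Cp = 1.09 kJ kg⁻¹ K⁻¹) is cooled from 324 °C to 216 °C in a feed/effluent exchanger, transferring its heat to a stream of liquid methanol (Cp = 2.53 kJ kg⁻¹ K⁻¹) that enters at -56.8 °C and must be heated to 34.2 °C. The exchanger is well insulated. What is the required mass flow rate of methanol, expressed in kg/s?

Heat released by hot stream: Q = 27.5 × 1.09 × (324 − 216) = 3237.3 kJ/s
Energy balance on cold side (adiabatic exchanger): Q = ṁ_c·Cp_c·(T_c,out − T_c,in)
ṁ_c = 3237.3 / [2.53 × (34.2 − -56.8)] = 14.061 kg/s

ṁ_c = 14.1 kg/s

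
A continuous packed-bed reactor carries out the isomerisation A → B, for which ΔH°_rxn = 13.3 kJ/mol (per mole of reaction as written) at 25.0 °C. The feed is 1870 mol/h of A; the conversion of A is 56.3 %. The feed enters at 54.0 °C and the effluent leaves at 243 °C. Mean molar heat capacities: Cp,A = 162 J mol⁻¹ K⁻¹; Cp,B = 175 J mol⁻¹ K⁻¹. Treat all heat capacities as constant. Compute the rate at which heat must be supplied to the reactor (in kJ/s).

Q_in = 20.6 kJ/s

Extent of reaction ξ = 0.563 × 1870 = 1052.8 mol/h
Reaction term: ξ·ΔH°_rxn = 1052.8 × 13.3 = 14002 kJ/h
Sensible, feed 54.0→25 °C: -8785.3 kJ/h
Outlet flows (mol/h): A 817.19, B 1052.8
Sensible, products 25→243 °C: 69025 kJ/h
Q = ΔH = 74242 kJ/h = 20.623 kW
Heat supplied = 20.623 kJ/s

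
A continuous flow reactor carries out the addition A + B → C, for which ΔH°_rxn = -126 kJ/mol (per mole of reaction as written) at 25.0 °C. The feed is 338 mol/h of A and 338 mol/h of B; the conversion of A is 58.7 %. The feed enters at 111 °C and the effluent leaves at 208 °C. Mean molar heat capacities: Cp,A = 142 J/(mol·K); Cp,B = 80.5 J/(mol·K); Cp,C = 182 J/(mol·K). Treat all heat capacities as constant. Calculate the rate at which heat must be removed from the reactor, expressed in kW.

Q_out = 5.33 kW

Extent of reaction ξ = 0.587 × 338 = 198.41 mol/h
Reaction term: ξ·ΔH°_rxn = 198.41 × -126 = -24999 kJ/h
Sensible, feed 111→25 °C: -6467.6 kJ/h
Outlet flows (mol/h): A 139.59, B 139.59, C 198.41
Sensible, products 25→208 °C: 12292 kJ/h
Q = ΔH = -19175 kJ/h = -5.3263 kW
Heat removed = 5.3263 kW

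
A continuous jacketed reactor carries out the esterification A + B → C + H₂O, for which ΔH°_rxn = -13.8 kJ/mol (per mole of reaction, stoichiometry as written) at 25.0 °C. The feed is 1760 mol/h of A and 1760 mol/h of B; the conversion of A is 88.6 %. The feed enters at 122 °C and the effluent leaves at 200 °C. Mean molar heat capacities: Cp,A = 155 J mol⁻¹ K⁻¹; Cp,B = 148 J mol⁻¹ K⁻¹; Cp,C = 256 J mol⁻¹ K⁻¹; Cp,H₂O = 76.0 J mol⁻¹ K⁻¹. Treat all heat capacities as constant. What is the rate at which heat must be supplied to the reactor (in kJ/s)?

Q_in = 7.78 kJ/s

Extent of reaction ξ = 0.886 × 1760 = 1559.4 mol/h
Reaction term: ξ·ΔH°_rxn = 1559.4 × -13.8 = -21519 kJ/h
Sensible, feed 122→25 °C: -51728 kJ/h
Outlet flows (mol/h): A 200.64, B 200.64, C 1559.4, H₂O 1559.4
Sensible, products 25→200 °C: 101240 kJ/h
Q = ΔH = 27990 kJ/h = 7.7751 kW
Heat supplied = 7.7751 kJ/s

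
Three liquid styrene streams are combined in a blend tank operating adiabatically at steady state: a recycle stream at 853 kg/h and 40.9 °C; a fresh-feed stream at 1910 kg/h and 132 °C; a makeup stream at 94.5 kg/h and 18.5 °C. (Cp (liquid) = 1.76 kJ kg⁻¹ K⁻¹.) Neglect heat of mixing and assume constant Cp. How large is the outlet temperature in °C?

T_out = 101 °C

Energy balance with Q = 0: Σ ṁᵢCp,ᵢ(T_out − Tᵢ) = 0
T_out = Σ ṁᵢCp,ᵢTᵢ / Σ ṁᵢCp,ᵢ
      = 508210 / 5029.2 = 101.05 °C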